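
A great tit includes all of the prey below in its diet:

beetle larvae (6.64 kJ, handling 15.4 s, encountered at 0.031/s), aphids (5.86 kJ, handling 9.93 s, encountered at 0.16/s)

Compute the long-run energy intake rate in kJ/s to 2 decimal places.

R = Σλ_iE_i / (1 + Σλ_ih_i)
Numerator: 0.031×6.64 + 0.16×5.86 = 1.143
Denominator: 1 + 0.031×15.4 + 0.16×9.93 = 3.066
R = 1.143/3.066 = 0.3729 kJ/s

0.37 kJ/s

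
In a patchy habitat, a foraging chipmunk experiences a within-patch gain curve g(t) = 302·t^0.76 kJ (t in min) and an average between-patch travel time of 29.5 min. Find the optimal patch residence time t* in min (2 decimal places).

93.42 min

Optimal t* satisfies g'(t*) = g(t*)/(T + t*).
g'(t) = 0.76·302·t^-0.24. Setting 0.76·302·t^-0.24 = 302·t^0.76/(29.5+t) gives 0.76(29.5+t) = t, so 0.24·t = 0.76×29.5.
t* = 0.76×29.5/0.24 = 93.42 min.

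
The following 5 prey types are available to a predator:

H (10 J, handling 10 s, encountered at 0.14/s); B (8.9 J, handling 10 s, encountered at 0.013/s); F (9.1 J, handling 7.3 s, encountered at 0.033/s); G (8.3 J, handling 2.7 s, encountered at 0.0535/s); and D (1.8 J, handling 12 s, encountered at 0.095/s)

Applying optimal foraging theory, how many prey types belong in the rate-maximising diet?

Rank by E/h (J/s): G 3.07, F 1.25, H 1, B 0.89, D 0.15. Include each in turn until the next type's E/h falls below the running intake rate.
Rate on top 1: 0.388. F: 1.25 > 0.388 → include.
Rate on top 2: 0.5373. H: 1 > 0.5373 → include.
Rate on top 3: 0.7699. B: 0.89 > 0.7699 → include.
Rate on top 4: 0.7752. D: 0.15 < 0.7752 → exclude; stop.
Optimal diet: G, F, H, B — 4 of 5 types.

4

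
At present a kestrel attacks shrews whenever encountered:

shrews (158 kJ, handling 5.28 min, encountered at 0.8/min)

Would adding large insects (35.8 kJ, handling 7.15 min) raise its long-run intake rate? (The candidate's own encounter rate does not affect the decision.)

No

Current rate: (0.8×158)/(1 + 0.8×5.28) = 24.2 kJ/min.
large insects: E/h = 35.8/7.15 = 5.007 kJ/min.
Since 5.007 < R, time spent handling large insects is better spent searching.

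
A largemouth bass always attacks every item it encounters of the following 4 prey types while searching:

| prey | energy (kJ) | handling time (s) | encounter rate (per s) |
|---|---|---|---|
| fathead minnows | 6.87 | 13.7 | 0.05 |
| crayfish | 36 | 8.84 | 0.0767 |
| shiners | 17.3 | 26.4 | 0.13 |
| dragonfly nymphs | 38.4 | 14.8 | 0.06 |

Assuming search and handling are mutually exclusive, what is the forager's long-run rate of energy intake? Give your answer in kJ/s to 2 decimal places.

1.15 kJ/s

R = Σλ_iE_i / (1 + Σλ_ih_i)
Numerator: 0.05×6.87 + 0.0767×36 + 0.13×17.3 + 0.06×38.4 = 7.658
Denominator: 1 + 0.05×13.7 + 0.0767×8.84 + 0.13×26.4 + 0.06×14.8 = 6.683
R = 7.658/6.683 = 1.146 kJ/s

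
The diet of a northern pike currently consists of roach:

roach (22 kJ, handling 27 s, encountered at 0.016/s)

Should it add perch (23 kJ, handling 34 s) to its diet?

On roach alone, R = ΣλE/(1+Σλh) = 0.352/1.432 = 0.2458 kJ/s.
Profitability of perch: 23/34 = 0.6765 kJ/s.
Since 0.6765 > R, including perch increases the long-run rate.

Yes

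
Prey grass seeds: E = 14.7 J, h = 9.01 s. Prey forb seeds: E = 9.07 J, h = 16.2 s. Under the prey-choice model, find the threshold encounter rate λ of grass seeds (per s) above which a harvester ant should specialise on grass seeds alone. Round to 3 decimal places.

Drop forb seeds once their profitability E₂/h₂ falls below the rate achievable on grass seeds alone: E₂/h₂ = λE₁/(1 + λh₁).
Solve for λ: λE₁h₂ = E₂(1 + λh₁) → λ(E₁h₂ − E₂h₁) = E₂ → λ = E₂/(E₁h₂ − E₂h₁).
λ = 9.07/(14.7×16.2 − 9.07×9.01) = 9.07/156.4 = 0.05799 per s.

0.058 per s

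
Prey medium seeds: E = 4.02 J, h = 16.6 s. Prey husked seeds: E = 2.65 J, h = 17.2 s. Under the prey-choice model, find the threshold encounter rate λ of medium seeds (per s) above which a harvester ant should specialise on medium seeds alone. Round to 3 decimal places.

At the threshold, the rate on medium seeds alone equals the profitability of husked seeds: λ·4.02/(1 + λ·16.6) = 2.65/17.2 = 0.1541.
Rearranging, λ(4.02 − 0.1541×16.6) = 0.1541, so λ = 0.1541/1.462 = 0.1054 per s.

0.105 per s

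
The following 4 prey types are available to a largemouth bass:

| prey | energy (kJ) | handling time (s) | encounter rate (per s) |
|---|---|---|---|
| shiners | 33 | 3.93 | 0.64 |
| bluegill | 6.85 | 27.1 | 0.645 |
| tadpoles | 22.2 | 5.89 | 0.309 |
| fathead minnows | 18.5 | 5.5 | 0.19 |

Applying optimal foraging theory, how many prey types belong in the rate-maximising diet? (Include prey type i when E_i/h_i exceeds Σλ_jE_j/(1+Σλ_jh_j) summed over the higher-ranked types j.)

Profitabilities (E/h, kJ/s): shiners 8.4, tadpoles 3.77, fathead minnows 3.36, bluegill 0.253. Add prey in this order while the next type's profitability exceeds the intake rate on those already taken.
Rate on top 1: 6.008. tadpoles: 3.77 < 6.008 → exclude; stop.
Optimal diet: shiners — 1 of 4 types.

1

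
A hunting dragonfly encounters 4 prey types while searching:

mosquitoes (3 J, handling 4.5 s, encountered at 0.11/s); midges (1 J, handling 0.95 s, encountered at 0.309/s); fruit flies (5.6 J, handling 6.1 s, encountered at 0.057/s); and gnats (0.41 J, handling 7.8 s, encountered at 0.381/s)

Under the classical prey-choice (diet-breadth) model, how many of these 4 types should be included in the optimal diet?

E/h in descending order: midges 1.05, fruit flies 0.918, mosquitoes 0.667, gnats 0.0526 J/s. The optimal diet is the largest prefix of this list for which every included type satisfies E_i/h_i > R on the types above it.
Rate on top 1: 0.2389. fruit flies: 0.918 > 0.2389 → include.
Rate on top 2: 0.3828. mosquitoes: 0.667 > 0.3828 → include.
Rate on top 3: 0.4485. gnats: 0.0526 < 0.4485 → exclude; stop.
Optimal diet: midges, fruit flies, mosquitoes — 3 of 4 types.

3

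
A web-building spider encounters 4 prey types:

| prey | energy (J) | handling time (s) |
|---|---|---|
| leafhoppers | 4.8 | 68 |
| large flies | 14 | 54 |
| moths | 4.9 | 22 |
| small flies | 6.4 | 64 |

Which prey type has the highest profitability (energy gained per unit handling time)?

Profitability E/h (J/s): leafhoppers = 4.8/68 = 0.0706, large flies = 14/54 = 0.259, moths = 4.9/22 = 0.223, small flies = 6.4/64 = 0.1.
Ranked: large flies > moths > small flies > leafhoppers.

large flies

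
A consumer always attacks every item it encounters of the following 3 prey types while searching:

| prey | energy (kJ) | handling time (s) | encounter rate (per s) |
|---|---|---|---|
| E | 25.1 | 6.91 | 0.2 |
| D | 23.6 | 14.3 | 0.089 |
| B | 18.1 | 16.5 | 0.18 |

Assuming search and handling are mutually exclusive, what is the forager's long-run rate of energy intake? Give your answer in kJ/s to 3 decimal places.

R = (0.2×25.1 + 0.089×23.6 + 0.18×18.1) / (1 + 0.2×6.91 + 0.089×14.3 + 0.18×16.5) = 10.38/6.625 = 1.567 kJ/s.

1.567 kJ/s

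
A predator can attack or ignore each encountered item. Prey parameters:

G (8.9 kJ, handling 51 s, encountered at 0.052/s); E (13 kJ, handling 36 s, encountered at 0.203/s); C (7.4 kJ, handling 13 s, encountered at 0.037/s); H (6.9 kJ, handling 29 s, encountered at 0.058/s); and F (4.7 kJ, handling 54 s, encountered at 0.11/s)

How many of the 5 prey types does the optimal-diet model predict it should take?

E/h in descending order: C 0.569, E 0.361, H 0.238, G 0.175, F 0.087 kJ/s. The optimal diet is the largest prefix of this list for which every included type satisfies E_i/h_i > R on the types above it.
Rate on top 1: 0.1849. E: 0.361 > 0.1849 → include.
Rate on top 2: 0.3314. H: 0.238 < 0.3314 → exclude; stop.
Optimal diet: C, E — 2 of 5 types.

2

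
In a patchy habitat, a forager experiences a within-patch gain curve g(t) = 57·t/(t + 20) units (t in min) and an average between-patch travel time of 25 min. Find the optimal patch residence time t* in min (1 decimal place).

By the marginal value theorem, leave when the instantaneous gain rate g'(t) equals the habitat-wide average g(t)/(T + t).
g'(t) = 57·20/(t + 20)². Setting 57·20/(t+20)² = 57t/[(t+20)(25+t)] gives 20(25+t) = t(t+20), so t² = 20×25 = 500.
t* = √500 = 22.36 min.

22.4 min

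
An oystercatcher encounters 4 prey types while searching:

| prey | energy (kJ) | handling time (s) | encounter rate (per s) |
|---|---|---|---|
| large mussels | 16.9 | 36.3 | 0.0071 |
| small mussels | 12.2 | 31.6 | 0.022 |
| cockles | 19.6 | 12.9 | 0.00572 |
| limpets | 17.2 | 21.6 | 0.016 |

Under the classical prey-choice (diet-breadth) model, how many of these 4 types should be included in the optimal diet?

E/h in descending order: cockles 1.52, limpets 0.796, large mussels 0.466, small mussels 0.386 kJ/s. The optimal diet is the largest prefix of this list for which every included type satisfies E_i/h_i > R on the types above it.
Rate on top 1: 0.1044. limpets: 0.796 > 0.1044 → include.
Rate on top 2: 0.2729. large mussels: 0.466 > 0.2729 → include.
Rate on top 3: 0.3025. small mussels: 0.386 > 0.3025 → include.
Optimal diet: cockles, limpets, large mussels, small mussels — 4 of 4 types.

4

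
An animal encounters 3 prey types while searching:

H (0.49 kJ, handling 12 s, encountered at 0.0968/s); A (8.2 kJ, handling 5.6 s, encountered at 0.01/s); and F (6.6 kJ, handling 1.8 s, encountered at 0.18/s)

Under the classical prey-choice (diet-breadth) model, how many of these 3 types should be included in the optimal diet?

Rank by E/h (kJ/s): F 3.67, A 1.46, H 0.0408. Include each in turn until the next type's E/h falls below the running intake rate.
Rate on top 1: 0.8973. A: 1.46 > 0.8973 → include.
Rate on top 2: 0.9203. H: 0.0408 < 0.9203 → exclude; stop.
Optimal diet: F, A — 2 of 3 types.

2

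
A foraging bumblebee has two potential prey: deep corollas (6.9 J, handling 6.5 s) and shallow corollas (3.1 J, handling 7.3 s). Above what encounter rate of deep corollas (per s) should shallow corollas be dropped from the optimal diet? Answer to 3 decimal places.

Drop shallow corollas once their profitability E₂/h₂ falls below the rate achievable on deep corollas alone: E₂/h₂ = λE₁/(1 + λh₁).
Solve for λ: λE₁h₂ = E₂(1 + λh₁) → λ(E₁h₂ − E₂h₁) = E₂ → λ = E₂/(E₁h₂ − E₂h₁).
λ = 3.1/(6.9×7.3 − 3.1×6.5) = 3.1/30.22 = 0.1026 per s.

0.103 per s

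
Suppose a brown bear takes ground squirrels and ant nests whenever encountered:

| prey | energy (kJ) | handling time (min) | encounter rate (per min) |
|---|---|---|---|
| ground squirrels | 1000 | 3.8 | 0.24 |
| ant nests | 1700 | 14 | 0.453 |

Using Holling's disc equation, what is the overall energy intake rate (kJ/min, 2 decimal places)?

122.38 kJ/min

R = (0.24×1000 + 0.453×1700) / (1 + 0.24×3.8 + 0.453×14) = 1010/8.254 = 122.4 kJ/min.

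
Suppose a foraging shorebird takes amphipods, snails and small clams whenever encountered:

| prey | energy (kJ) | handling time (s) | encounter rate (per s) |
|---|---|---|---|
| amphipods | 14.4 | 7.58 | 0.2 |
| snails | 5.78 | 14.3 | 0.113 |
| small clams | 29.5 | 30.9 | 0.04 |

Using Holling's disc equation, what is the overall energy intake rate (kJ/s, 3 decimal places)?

R = Σλ_iE_i / (1 + Σλ_ih_i)
Numerator: 0.2×14.4 + 0.113×5.78 + 0.04×29.5 = 4.713
Denominator: 1 + 0.2×7.58 + 0.113×14.3 + 0.04×30.9 = 5.368
R = 4.713/5.368 = 0.878 kJ/s

0.878 kJ/s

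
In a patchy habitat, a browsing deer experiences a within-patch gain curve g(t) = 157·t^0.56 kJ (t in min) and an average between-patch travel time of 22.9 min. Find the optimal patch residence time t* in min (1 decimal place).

Maximise g(t)/(T+t): set derivative to zero → g'(t)(T+t) = g(t).
g'(t) = 0.56·157·t^-0.44. Setting 0.56·157·t^-0.44 = 157·t^0.56/(22.9+t) gives 0.56(22.9+t) = t, so 0.44·t = 0.56×22.9.
t* = 0.56×22.9/0.44 = 29.15 min.

29.1 min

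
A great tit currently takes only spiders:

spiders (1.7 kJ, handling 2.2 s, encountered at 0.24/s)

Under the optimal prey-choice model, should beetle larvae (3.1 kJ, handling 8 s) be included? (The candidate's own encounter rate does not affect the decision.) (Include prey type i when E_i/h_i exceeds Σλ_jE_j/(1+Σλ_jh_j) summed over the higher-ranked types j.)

On spiders alone, R = ΣλE/(1+Σλh) = 0.408/1.528 = 0.267 kJ/s.
Profitability of beetle larvae: 3.1/8 = 0.3875 kJ/s.
Since 0.3875 > R, including beetle larvae increases the long-run rate.

Yes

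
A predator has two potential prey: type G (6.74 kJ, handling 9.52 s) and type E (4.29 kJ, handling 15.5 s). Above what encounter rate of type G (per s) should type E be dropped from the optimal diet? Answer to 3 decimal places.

At the threshold, the rate on type G alone equals the profitability of type E: λ·6.74/(1 + λ·9.52) = 4.29/15.5 = 0.2768.
Rearranging, λ(6.74 − 0.2768×9.52) = 0.2768, so λ = 0.2768/4.105 = 0.06742 per s.

0.067 per s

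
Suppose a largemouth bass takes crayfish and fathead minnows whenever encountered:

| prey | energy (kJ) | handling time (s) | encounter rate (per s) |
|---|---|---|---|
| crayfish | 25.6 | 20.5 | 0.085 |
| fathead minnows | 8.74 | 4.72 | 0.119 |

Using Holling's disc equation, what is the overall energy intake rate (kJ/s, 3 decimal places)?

0.973 kJ/s

Energy encountered per unit search time: 0.085×25.6 + 0.119×8.74 = 3.216 kJ/s.
Handling time per unit search time: 0.085×20.5 + 0.119×4.72 = 2.304.
Rate = 3.216/(1 + 2.304) = 0.9733 kJ/s.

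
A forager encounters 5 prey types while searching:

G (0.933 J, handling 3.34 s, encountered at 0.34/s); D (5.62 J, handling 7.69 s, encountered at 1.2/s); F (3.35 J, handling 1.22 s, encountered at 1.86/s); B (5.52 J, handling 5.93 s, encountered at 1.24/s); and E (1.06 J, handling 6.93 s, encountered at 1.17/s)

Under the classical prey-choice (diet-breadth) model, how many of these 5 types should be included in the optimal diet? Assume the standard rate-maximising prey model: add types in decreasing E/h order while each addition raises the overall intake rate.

1

Rank by E/h (J/s): F 2.75, B 0.931, D 0.731, G 0.279, E 0.153. Include each in turn until the next type's E/h falls below the running intake rate.
Rate on top 1: 1.906. B: 0.931 < 1.906 → exclude; stop.
Optimal diet: F — 1 of 5 types.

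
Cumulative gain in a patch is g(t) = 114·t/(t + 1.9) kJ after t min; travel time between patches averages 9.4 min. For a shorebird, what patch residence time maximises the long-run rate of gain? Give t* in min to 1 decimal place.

4.2 min

Optimal t* satisfies g'(t*) = g(t*)/(T + t*).
g'(t) = 114·1.9/(t + 1.9)². Setting 114·1.9/(t+1.9)² = 114t/[(t+1.9)(9.4+t)] gives 1.9(9.4+t) = t(t+1.9), so t² = 1.9×9.4 = 17.86.
t* = √17.86 = 4.226 min.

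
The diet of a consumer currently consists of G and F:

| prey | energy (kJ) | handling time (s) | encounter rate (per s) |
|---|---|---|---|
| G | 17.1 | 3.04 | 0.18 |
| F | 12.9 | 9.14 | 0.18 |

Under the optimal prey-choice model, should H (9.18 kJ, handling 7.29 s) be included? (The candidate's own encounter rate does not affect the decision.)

No

On G and F alone, R = ΣλE/(1+Σλh) = 5.4/3.192 = 1.692 kJ/s.
Profitability of H: 9.18/7.29 = 1.259 kJ/s.
Since 1.259 < R, time spent handling H is better spent searching.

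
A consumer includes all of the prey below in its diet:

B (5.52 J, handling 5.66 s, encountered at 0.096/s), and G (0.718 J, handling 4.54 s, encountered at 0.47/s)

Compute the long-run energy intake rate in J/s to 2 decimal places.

0.24 J/s

R = (0.096×5.52 + 0.47×0.718) / (1 + 0.096×5.66 + 0.47×4.54) = 0.8674/3.677 = 0.2359 J/s.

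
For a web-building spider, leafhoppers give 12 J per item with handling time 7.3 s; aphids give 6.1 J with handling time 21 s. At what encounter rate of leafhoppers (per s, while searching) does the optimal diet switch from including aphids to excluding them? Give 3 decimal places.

At the threshold, the rate on leafhoppers alone equals the profitability of aphids: λ·12/(1 + λ·7.3) = 6.1/21 = 0.2905.
Rearranging, λ(12 − 0.2905×7.3) = 0.2905, so λ = 0.2905/9.88 = 0.0294 per s.

0.029 per s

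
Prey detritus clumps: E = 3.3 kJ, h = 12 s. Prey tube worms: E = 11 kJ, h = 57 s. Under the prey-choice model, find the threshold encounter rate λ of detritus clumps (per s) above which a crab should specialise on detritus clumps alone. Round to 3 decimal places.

At the threshold, the rate on detritus clumps alone equals the profitability of tube worms: λ·3.3/(1 + λ·12) = 11/57 = 0.193.
Rearranging, λ(3.3 − 0.193×12) = 0.193, so λ = 0.193/0.9842 = 0.1961 per s.

0.196 per s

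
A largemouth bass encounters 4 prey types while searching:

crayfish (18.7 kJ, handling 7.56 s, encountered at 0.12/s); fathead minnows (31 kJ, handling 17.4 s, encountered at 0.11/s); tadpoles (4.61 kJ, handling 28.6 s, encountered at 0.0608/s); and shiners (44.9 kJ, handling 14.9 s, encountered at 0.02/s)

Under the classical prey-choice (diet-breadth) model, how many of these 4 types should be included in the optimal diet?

3

Rank by E/h (kJ/s): shiners 3.01, crayfish 2.47, fathead minnows 1.78, tadpoles 0.161. Include each in turn until the next type's E/h falls below the running intake rate.
Rate on top 1: 0.6918. crayfish: 2.47 > 0.6918 → include.
Rate on top 2: 1.425. fathead minnows: 1.78 > 1.425 → include.
Rate on top 3: 1.591. tadpoles: 0.161 < 1.591 → exclude; stop.
Optimal diet: shiners, crayfish, fathead minnows — 3 of 4 types.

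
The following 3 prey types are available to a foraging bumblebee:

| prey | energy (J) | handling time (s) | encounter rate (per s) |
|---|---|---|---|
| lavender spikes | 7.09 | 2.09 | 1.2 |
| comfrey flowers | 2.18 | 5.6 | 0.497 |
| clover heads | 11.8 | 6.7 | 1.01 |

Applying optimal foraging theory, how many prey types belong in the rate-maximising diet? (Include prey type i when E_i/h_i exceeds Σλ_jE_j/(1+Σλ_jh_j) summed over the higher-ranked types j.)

1

Rank by E/h (J/s): lavender spikes 3.39, clover heads 1.76, comfrey flowers 0.389. Include each in turn until the next type's E/h falls below the running intake rate.
Rate on top 1: 2.425. clover heads: 1.76 < 2.425 → exclude; stop.
Optimal diet: lavender spikes — 1 of 3 types.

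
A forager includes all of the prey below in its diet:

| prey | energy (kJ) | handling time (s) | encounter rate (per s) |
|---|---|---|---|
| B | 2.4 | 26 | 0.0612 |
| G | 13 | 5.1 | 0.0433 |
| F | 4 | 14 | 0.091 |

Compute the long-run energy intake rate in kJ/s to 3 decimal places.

0.263 kJ/s

R = Σλ_iE_i / (1 + Σλ_ih_i)
Numerator: 0.0612×2.4 + 0.0433×13 + 0.091×4 = 1.074
Denominator: 1 + 0.0612×26 + 0.0433×5.1 + 0.091×14 = 4.086
R = 1.074/4.086 = 0.2628 kJ/s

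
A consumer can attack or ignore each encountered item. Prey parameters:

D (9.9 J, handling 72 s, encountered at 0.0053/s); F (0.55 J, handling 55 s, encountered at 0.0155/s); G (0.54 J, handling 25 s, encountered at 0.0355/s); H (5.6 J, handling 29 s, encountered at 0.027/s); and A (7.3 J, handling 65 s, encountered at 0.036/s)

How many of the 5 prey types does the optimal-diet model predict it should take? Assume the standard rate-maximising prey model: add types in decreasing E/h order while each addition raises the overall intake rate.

3

E/h in descending order: H 0.193, D 0.138, A 0.112, G 0.0216, F 0.01 J/s. The optimal diet is the largest prefix of this list for which every included type satisfies E_i/h_i > R on the types above it.
Rate on top 1: 0.0848. D: 0.138 > 0.0848 → include.
Rate on top 2: 0.09409. A: 0.112 > 0.09409 → include.
Rate on top 3: 0.1036. G: 0.0216 < 0.1036 → exclude; stop.
Optimal diet: H, D, A — 3 of 5 types.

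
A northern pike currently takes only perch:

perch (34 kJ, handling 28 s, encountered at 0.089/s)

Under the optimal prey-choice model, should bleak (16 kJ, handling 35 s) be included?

No

Intake rate on the current diet: R = (0.089×34) / (1 + 0.089×28) = 3.026/3.492 = 0.8666 kJ/s.
bleak: E/h = 16/35 = 0.4571 kJ/s.
Since 0.4571 < R, time spent handling bleak is better spent searching.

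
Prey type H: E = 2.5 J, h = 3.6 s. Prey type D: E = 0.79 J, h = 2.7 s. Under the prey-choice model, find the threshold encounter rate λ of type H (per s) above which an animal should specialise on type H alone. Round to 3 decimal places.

0.202 per s

The zero-one rule: include type D iff E₂/h₂ > λE₁/(1+λh₁). Equality gives the switch point.
λE₁h₂ = E₂ + λE₂h₁ ⇒ λ = E₂/(E₁h₂ − E₂h₁) = 0.79/(6.75 − 2.844) = 0.2023 per s.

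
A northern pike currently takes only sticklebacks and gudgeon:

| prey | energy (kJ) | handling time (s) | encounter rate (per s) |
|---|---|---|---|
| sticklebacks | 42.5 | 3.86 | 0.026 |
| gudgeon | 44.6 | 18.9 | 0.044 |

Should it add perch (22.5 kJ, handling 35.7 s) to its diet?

No

Intake rate on the current diet: R = (0.026×42.5 + 0.044×44.6) / (1 + 0.026×3.86 + 0.044×18.9) = 3.067/1.932 = 1.588 kJ/s.
Profitability of perch: 22.5/35.7 = 0.6303 kJ/s.
0.6303 < 1.588, so adding perch would lower the average — exclude it.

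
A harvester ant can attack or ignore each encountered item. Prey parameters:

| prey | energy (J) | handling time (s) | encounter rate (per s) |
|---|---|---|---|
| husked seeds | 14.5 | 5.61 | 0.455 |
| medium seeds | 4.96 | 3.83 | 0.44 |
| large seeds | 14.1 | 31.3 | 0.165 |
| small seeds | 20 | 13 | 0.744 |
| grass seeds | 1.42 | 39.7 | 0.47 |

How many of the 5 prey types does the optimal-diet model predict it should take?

1

Rank by E/h (J/s): husked seeds 2.58, small seeds 1.54, medium seeds 1.3, large seeds 0.45, grass seeds 0.0358. Include each in turn until the next type's E/h falls below the running intake rate.
Rate on top 1: 1.857. small seeds: 1.54 < 1.857 → exclude; stop.
Optimal diet: husked seeds — 1 of 5 types.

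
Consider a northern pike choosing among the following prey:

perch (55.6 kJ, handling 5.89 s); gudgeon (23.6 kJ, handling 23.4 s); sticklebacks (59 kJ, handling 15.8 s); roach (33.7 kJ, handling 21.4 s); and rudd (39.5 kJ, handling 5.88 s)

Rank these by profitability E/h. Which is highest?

perch

In descending order of E/h:
perch: 55.6/5.89 = 9.44 kJ/s
rudd: 39.5/5.88 = 6.72 kJ/s
sticklebacks: 59/15.8 = 3.73 kJ/s
roach: 33.7/21.4 = 1.57 kJ/s
gudgeon: 23.6/23.4 = 1.01 kJ/s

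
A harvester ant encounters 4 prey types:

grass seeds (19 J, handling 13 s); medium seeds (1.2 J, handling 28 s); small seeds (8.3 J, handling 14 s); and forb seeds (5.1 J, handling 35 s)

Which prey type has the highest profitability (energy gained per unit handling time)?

Profitability E/h (J/s): grass seeds = 19/13 = 1.46, medium seeds = 1.2/28 = 0.0429, small seeds = 8.3/14 = 0.593, forb seeds = 5.1/35 = 0.146.
Ranked: grass seeds > small seeds > forb seeds > medium seeds.

grass seeds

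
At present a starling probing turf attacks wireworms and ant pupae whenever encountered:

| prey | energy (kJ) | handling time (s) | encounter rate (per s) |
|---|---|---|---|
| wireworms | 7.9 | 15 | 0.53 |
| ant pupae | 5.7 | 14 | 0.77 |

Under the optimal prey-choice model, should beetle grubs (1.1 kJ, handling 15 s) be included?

No

Intake rate on the current diet: R = (0.53×7.9 + 0.77×5.7) / (1 + 0.53×15 + 0.77×14) = 8.576/19.73 = 0.4347 kJ/s.
beetle grubs: E/h = 1.1/15 = 0.07333 kJ/s.
0.07333 < 0.4347, so adding beetle grubs would lower the average — exclude it.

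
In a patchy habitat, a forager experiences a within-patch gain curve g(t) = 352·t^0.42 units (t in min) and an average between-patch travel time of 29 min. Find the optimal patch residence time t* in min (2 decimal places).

21.00 min

By the marginal value theorem, leave when the instantaneous gain rate g'(t) equals the habitat-wide average g(t)/(T + t).
g'(t) = 0.42·352·t^-0.58. Setting 0.42·352·t^-0.58 = 352·t^0.42/(29+t) gives 0.42(29+t) = t, so 0.58·t = 0.42×29.
t* = 0.42×29/0.58 = 21 min.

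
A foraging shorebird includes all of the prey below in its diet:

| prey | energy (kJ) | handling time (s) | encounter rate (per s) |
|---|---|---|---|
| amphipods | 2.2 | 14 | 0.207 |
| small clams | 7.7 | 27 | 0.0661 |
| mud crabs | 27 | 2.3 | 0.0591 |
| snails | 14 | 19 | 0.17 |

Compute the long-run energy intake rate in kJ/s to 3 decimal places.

0.546 kJ/s

R = Σλ_iE_i / (1 + Σλ_ih_i)
Numerator: 0.207×2.2 + 0.0661×7.7 + 0.0591×27 + 0.17×14 = 4.94
Denominator: 1 + 0.207×14 + 0.0661×27 + 0.0591×2.3 + 0.17×19 = 9.049
R = 4.94/9.049 = 0.5459 kJ/s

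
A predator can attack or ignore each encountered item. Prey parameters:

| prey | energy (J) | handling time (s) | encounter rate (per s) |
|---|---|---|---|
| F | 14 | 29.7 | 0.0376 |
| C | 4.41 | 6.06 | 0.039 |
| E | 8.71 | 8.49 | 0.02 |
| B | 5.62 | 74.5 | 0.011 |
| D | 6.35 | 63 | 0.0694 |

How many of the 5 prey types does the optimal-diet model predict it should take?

E/h in descending order: E 1.03, C 0.728, F 0.471, D 0.101, B 0.0754 J/s. The optimal diet is the largest prefix of this list for which every included type satisfies E_i/h_i > R on the types above it.
Rate on top 1: 0.1489. C: 0.728 > 0.1489 → include.
Rate on top 2: 0.2462. F: 0.471 > 0.2462 → include.
Rate on top 3: 0.3459. D: 0.101 < 0.3459 → exclude; stop.
Optimal diet: E, C, F — 3 of 5 types.

3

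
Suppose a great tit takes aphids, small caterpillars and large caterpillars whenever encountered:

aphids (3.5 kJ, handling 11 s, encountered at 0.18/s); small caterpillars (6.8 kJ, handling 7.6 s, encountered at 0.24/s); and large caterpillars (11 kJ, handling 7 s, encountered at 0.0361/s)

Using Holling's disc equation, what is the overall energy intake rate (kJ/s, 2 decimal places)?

R = (0.18×3.5 + 0.24×6.8 + 0.0361×11) / (1 + 0.18×11 + 0.24×7.6 + 0.0361×7) = 2.659/5.057 = 0.5259 kJ/s.

0.53 kJ/s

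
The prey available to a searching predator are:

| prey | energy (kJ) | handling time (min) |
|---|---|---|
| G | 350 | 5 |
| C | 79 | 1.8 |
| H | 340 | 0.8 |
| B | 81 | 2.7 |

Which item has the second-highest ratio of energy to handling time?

G

Profitability E/h (kJ/min): G = 350/5 = 70, C = 79/1.8 = 43.9, H = 340/0.8 = 425, B = 81/2.7 = 30.
Ranked: H > G > C > B.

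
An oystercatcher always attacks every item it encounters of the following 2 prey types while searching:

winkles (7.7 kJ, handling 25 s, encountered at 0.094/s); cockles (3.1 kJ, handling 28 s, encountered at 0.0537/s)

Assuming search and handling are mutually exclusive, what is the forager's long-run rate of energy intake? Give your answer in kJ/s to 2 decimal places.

R = Σλ_iE_i / (1 + Σλ_ih_i)
Numerator: 0.094×7.7 + 0.0537×3.1 = 0.8903
Denominator: 1 + 0.094×25 + 0.0537×28 = 4.854
R = 0.8903/4.854 = 0.1834 kJ/s

0.18 kJ/s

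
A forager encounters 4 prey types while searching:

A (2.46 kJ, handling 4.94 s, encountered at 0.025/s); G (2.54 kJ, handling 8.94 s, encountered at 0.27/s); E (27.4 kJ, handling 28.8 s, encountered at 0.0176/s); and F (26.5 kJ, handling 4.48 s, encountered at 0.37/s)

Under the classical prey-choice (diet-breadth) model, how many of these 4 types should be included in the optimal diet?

Profitabilities (E/h, kJ/s): F 5.92, E 0.951, A 0.498, G 0.284. Add prey in this order while the next type's profitability exceeds the intake rate on those already taken.
Rate on top 1: 3.689. E: 0.951 < 3.689 → exclude; stop.
Optimal diet: F — 1 of 4 types.

1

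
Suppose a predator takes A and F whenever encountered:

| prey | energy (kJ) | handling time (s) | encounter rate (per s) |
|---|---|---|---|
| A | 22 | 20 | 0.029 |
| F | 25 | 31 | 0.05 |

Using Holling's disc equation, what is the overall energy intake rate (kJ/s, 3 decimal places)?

R = Σλ_iE_i / (1 + Σλ_ih_i)
Numerator: 0.029×22 + 0.05×25 = 1.888
Denominator: 1 + 0.029×20 + 0.05×31 = 3.13
R = 1.888/3.13 = 0.6032 kJ/s

0.603 kJ/s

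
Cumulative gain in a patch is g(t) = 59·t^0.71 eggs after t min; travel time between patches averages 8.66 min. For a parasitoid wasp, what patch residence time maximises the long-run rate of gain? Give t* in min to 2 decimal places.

Maximise g(t)/(T+t): set derivative to zero → g'(t)(T+t) = g(t).
g'(t) = 0.71·59·t^-0.29. Setting 0.71·59·t^-0.29 = 59·t^0.71/(8.66+t) gives 0.71(8.66+t) = t, so 0.29·t = 0.71×8.66.
t* = 0.71×8.66/0.29 = 21.2 min.

21.20 min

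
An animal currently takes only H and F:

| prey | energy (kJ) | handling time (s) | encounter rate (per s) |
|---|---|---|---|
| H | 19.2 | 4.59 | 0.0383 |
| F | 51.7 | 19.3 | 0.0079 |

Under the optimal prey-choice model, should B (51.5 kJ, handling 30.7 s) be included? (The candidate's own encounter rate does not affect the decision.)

Yes

Intake rate on the current diet: R = (0.0383×19.2 + 0.0079×51.7) / (1 + 0.0383×4.59 + 0.0079×19.3) = 1.144/1.328 = 0.8611 kJ/s.
Profitability of B: 51.5/30.7 = 1.678 kJ/s.
Since 1.678 > R, including B increases the long-run rate.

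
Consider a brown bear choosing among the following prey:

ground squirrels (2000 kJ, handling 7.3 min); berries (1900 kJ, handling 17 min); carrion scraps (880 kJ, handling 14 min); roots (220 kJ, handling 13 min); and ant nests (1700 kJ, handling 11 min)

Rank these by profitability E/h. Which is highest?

ground squirrels

In descending order of E/h:
ground squirrels: 2000/7.3 = 274 kJ/min
ant nests: 1700/11 = 155 kJ/min
berries: 1900/17 = 112 kJ/min
carrion scraps: 880/14 = 62.9 kJ/min
roots: 220/13 = 16.9 kJ/min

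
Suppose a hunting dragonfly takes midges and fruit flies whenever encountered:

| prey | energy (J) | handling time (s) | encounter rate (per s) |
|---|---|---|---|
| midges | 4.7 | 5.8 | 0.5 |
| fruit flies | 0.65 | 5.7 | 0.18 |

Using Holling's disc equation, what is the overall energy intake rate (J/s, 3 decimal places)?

R = (0.5×4.7 + 0.18×0.65) / (1 + 0.5×5.8 + 0.18×5.7) = 2.467/4.926 = 0.5008 J/s.

0.501 J/s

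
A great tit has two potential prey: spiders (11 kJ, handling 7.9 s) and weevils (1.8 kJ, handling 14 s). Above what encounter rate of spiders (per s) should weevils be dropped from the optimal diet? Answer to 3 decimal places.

The zero-one rule: include weevils iff E₂/h₂ > λE₁/(1+λh₁). Equality gives the switch point.
λE₁h₂ = E₂ + λE₂h₁ ⇒ λ = E₂/(E₁h₂ − E₂h₁) = 1.8/(154 − 14.22) = 0.01288 per s.

0.013 per s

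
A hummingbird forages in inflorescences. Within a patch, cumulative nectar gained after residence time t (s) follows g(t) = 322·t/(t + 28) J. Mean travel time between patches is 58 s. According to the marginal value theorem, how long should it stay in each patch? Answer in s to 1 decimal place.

40.3 s

Optimal t* satisfies g'(t*) = g(t*)/(T + t*).
g'(t) = 322·28/(t + 28)². Setting 322·28/(t+28)² = 322t/[(t+28)(58+t)] gives 28(58+t) = t(t+28), so t² = 28×58 = 1624.
t* = √1624 = 40.3 s.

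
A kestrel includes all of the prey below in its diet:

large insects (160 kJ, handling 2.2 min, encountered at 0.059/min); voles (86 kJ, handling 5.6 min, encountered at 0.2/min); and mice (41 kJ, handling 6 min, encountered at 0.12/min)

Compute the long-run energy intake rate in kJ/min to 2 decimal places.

10.63 kJ/min

Energy encountered per unit search time: 0.059×160 + 0.2×86 + 0.12×41 = 31.56 kJ/min.
Handling time per unit search time: 0.059×2.2 + 0.2×5.6 + 0.12×6 = 1.97.
Rate = 31.56/(1 + 1.97) = 10.63 kJ/min.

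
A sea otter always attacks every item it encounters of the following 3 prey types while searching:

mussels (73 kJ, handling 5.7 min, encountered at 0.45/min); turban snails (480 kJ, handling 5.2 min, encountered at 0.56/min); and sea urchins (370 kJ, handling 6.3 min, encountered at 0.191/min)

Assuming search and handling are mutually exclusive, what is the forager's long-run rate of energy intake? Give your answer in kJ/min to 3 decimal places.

48.477 kJ/min

R = (0.45×73 + 0.56×480 + 0.191×370) / (1 + 0.45×5.7 + 0.56×5.2 + 0.191×6.3) = 372.3/7.68 = 48.48 kJ/min.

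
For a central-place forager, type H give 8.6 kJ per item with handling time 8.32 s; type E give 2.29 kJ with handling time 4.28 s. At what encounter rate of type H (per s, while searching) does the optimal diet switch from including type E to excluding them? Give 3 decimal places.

0.129 per s

At the threshold, the rate on type H alone equals the profitability of type E: λ·8.6/(1 + λ·8.32) = 2.29/4.28 = 0.535.
Rearranging, λ(8.6 − 0.535×8.32) = 0.535, so λ = 0.535/4.148 = 0.129 per s.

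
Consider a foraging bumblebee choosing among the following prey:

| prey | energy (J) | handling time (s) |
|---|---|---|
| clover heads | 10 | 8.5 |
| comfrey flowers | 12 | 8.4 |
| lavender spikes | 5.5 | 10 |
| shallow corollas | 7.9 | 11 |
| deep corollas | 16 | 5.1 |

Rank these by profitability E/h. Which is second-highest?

comfrey flowers

Profitability E/h (J/s): clover heads = 10/8.5 = 1.18, comfrey flowers = 12/8.4 = 1.43, lavender spikes = 5.5/10 = 0.55, shallow corollas = 7.9/11 = 0.718, deep corollas = 16/5.1 = 3.14.
Ranked: deep corollas > comfrey flowers > clover heads > shallow corollas > lavender spikes.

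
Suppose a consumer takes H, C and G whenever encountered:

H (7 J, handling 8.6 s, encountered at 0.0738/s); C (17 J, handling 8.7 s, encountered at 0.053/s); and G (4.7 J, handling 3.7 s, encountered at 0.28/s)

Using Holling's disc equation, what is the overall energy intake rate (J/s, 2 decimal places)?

R = (0.0738×7 + 0.053×17 + 0.28×4.7) / (1 + 0.0738×8.6 + 0.053×8.7 + 0.28×3.7) = 2.734/3.132 = 0.8729 J/s.

0.87 J/s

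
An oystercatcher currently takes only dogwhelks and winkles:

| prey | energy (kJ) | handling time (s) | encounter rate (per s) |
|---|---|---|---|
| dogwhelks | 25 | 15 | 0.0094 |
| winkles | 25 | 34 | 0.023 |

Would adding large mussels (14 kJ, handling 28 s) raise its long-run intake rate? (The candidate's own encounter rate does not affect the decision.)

Intake rate on the current diet: R = (0.0094×25 + 0.023×25) / (1 + 0.0094×15 + 0.023×34) = 0.81/1.923 = 0.4212 kJ/s.
Profitability of large mussels: 14/28 = 0.5 kJ/s.
Since 0.5 > R, including large mussels increases the long-run rate.

Yes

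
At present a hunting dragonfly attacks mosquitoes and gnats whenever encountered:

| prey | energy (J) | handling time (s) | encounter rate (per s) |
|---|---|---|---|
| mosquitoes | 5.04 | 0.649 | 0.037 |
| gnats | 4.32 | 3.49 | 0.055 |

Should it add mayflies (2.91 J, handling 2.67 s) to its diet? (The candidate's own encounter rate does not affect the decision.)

Yes

Current rate: (0.037×5.04 + 0.055×4.32)/(1 + 0.037×0.649 + 0.055×3.49) = 0.3488 J/s.
mayflies: E/h = 2.91/2.67 = 1.09 J/s.
1.09 > 0.3488, so adding mayflies raises the average — include it.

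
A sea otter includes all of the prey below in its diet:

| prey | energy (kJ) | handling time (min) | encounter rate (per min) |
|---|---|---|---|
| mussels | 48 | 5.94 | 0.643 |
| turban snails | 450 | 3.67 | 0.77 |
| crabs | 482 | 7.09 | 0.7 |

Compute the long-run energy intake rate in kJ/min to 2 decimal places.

56.69 kJ/min

R = Σλ_iE_i / (1 + Σλ_ih_i)
Numerator: 0.643×48 + 0.77×450 + 0.7×482 = 714.8
Denominator: 1 + 0.643×5.94 + 0.77×3.67 + 0.7×7.09 = 12.61
R = 714.8/12.61 = 56.69 kJ/min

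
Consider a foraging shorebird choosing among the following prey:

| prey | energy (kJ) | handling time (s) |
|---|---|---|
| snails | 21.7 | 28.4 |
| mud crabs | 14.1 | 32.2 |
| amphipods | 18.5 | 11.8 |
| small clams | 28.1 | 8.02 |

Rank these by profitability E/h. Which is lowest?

mud crabs

Profitability E/h (kJ/s): snails = 21.7/28.4 = 0.764, mud crabs = 14.1/32.2 = 0.438, amphipods = 18.5/11.8 = 1.57, small clams = 28.1/8.02 = 3.5.
Ranked: small clams > amphipods > snails > mud crabs.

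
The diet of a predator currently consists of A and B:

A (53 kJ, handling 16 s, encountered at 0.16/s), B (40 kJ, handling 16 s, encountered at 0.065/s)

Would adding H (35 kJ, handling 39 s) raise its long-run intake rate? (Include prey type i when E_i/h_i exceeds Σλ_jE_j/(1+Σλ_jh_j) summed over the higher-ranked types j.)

On A and B alone, R = ΣλE/(1+Σλh) = 11.08/4.6 = 2.409 kJ/s.
Profitability of H: 35/39 = 0.8974 kJ/s.
0.8974 < 2.409, so adding H would lower the average — exclude it.

No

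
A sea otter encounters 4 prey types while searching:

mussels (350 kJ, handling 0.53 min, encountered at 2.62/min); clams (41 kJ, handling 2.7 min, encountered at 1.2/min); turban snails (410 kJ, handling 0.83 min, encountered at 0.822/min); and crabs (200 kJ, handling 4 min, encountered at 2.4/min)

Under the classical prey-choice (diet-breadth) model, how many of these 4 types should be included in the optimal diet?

2

Rank by E/h (kJ/min): mussels 660, turban snails 494, crabs 50, clams 15.2. Include each in turn until the next type's E/h falls below the running intake rate.
Rate on top 1: 383.9. turban snails: 494 > 383.9 → include.
Rate on top 2: 408.4. crabs: 50 < 408.4 → exclude; stop.
Optimal diet: mussels, turban snails — 2 of 4 types.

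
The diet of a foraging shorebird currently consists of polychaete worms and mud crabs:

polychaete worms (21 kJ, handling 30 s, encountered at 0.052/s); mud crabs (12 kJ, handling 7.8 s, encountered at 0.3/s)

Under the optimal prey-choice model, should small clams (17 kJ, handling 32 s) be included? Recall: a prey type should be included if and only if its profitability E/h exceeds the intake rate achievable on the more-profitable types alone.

Current rate: (0.052×21 + 0.3×12)/(1 + 0.052×30 + 0.3×7.8) = 0.9576 kJ/s.
small clams: E/h = 17/32 = 0.5312 kJ/s.
Since 0.5312 < R, time spent handling small clams is better spent searching.

No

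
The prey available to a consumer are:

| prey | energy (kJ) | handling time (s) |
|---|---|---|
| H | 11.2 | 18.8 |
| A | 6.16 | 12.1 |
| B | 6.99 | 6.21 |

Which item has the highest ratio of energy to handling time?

B

Profitability E/h (kJ/s): H = 11.2/18.8 = 0.596, A = 6.16/12.1 = 0.509, B = 6.99/6.21 = 1.13.
Ranked: B > H > A.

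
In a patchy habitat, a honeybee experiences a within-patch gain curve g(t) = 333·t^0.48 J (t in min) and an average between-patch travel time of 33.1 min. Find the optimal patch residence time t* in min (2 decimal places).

Maximise g(t)/(T+t): set derivative to zero → g'(t)(T+t) = g(t).
g'(t) = 0.48·333·t^-0.52. Setting 0.48·333·t^-0.52 = 333·t^0.48/(33.1+t) gives 0.48(33.1+t) = t, so 0.52·t = 0.48×33.1.
t* = 0.48×33.1/0.52 = 30.55 min.

30.55 min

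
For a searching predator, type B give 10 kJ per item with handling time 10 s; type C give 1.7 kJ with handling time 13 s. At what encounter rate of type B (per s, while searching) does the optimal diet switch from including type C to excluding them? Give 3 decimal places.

0.015 per s

Drop type C once their profitability E₂/h₂ falls below the rate achievable on type B alone: E₂/h₂ = λE₁/(1 + λh₁).
Solve for λ: λE₁h₂ = E₂(1 + λh₁) → λ(E₁h₂ − E₂h₁) = E₂ → λ = E₂/(E₁h₂ − E₂h₁).
λ = 1.7/(10×13 − 1.7×10) = 1.7/113 = 0.01504 per s.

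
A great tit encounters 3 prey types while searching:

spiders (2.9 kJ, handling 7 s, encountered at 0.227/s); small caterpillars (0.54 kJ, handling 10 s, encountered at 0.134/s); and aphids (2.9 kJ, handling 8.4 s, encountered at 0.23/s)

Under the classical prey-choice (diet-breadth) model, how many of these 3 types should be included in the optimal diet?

Rank by E/h (kJ/s): spiders 0.414, aphids 0.345, small caterpillars 0.054. Include each in turn until the next type's E/h falls below the running intake rate.
Rate on top 1: 0.2543. aphids: 0.345 > 0.2543 → include.
Rate on top 2: 0.2931. small caterpillars: 0.054 < 0.2931 → exclude; stop.
Optimal diet: spiders, aphids — 2 of 3 types.

2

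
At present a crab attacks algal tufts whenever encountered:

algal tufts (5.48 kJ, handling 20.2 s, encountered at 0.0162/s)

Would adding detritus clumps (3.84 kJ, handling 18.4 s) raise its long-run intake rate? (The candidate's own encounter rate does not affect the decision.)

Current rate: (0.0162×5.48)/(1 + 0.0162×20.2) = 0.06689 kJ/s.
detritus clumps: E/h = 3.84/18.4 = 0.2087 kJ/s.
0.2087 > 0.06689, so adding detritus clumps raises the average — include it.

Yes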